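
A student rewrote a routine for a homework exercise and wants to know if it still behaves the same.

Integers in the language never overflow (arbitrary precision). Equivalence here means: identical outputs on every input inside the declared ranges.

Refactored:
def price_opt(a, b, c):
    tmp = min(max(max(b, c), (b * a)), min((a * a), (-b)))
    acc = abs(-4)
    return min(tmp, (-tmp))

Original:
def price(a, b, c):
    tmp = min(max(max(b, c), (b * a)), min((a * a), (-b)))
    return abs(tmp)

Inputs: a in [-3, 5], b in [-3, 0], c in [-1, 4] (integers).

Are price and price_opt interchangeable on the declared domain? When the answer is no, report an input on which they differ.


a=-3, b=-3, c=-1 yields 3 from price but -3 from price_opt.
verdict: not equivalent; witness: a=-3, b=-3, c=-1


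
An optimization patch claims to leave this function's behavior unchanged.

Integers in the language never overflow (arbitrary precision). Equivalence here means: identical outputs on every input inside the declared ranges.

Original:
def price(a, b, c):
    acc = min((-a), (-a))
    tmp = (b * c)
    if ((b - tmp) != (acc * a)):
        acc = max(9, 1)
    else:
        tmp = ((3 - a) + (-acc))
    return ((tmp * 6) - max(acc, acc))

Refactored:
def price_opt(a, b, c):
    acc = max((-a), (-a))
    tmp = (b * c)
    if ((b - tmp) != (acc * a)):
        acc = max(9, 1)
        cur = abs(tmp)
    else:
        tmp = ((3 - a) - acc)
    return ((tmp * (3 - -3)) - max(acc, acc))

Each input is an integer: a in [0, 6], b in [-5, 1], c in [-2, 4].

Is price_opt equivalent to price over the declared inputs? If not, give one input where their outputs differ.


Equivalent. The suspicious edit (`min((-a), (-a))` became `max((-a), (-a))`) never changes the result for any input inside the declared domain.
An exhaustive pass over the 343 declared inputs shows identical outputs.
As a probe, take a=4, b=-4, c=3: price runs acc = -4; tmp = -12; ((b - tmp) != (acc * a)) -> true; acc = 9; return -81; price_opt runs acc = -4; tmp = -12; ((b - tmp) != (acc * a)) -> true; acc = 9; cur = 12; return -81; both end at -81.
verdict: equivalent


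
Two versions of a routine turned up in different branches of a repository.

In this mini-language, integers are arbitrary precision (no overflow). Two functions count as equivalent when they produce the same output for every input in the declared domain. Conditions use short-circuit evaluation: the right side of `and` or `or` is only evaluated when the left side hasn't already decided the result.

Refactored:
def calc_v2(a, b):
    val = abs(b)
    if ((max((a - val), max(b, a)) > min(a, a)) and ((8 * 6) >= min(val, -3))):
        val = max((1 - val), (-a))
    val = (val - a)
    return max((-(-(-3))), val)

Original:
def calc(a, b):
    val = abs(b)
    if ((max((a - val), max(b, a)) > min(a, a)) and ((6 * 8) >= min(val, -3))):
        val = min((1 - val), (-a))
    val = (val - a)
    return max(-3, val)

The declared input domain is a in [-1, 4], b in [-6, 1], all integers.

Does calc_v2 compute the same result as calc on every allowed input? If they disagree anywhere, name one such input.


Run the pair on a=-1, b=1.
calc: val=1, then ((max((a - val), max(b, a)) > min(a, a)) and ((6 * 8) >= min(val, -3))) is true, then val=0, then val=1, then returns 1
calc_v2: val=1, then ((max((a - val), max(b, a)) > min(a, a)) and ((8 * 6) >= min(val, -3))) is true, then val=1, then val=2, then returns 2
1 vs 2 — the two versions disagree here.
verdict: not equivalent; witness: a=-1, b=1


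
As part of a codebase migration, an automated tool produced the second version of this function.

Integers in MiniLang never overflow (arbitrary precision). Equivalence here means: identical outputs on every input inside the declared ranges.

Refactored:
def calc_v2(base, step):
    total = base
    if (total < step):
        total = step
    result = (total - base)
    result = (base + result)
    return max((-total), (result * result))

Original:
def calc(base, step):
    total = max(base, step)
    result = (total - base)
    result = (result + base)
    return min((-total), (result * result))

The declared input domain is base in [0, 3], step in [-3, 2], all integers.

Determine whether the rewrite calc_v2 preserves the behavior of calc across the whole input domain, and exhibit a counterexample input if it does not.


Input base=0, step=1: -1 from calc versus 1 from calc_v2.
verdict: not equivalent; witness: base=0, step=1


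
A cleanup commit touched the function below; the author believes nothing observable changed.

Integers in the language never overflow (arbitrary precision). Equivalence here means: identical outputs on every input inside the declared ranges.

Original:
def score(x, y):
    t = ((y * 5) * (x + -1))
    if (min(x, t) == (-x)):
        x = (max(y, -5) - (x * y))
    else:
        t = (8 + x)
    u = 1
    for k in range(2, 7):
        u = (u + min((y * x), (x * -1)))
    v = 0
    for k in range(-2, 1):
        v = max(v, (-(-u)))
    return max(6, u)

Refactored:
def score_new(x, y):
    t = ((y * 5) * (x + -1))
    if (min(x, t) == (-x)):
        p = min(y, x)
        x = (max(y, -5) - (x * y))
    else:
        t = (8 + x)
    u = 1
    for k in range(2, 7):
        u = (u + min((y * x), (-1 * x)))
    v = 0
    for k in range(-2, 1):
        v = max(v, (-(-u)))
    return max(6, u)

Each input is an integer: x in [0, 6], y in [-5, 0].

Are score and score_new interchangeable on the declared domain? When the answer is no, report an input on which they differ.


Comparing the listings, the differences include: statement counts differ, and min/max/abs usage differs, and local variable names differ.
Tracing x=0, y=-1: score: t := 5 | (min(x, t) == (-x)): true | x := -1 | u := 1 | iter k=2: | u := 2 | iter k=3: | u := 3 | iter k=4: | u := 4 | iter k=5: | u := 5 | iter k=6: | u := 6 | v := 0 | iter k=-2: | v := 6 | iter k=-1: | v := 6 | iter k=0: | v := 6 | result 6 | score_new: t := 5 | (min(x, t) == (-x)): true | p := -1 | x := -1 | u := 1 | iter k=2: | u := 2 | iter k=3: | u := 3 | iter k=4: | u := 4 | iter k=5: | u := 5 | iter k=6: | u := 6 | v := 0 | iter k=-2: | v := 6 | iter k=-1: | v := 6 | iter k=0: | v := 6 | result 6 — matching result 6.
Checked all 42 inputs in the declared domain: the outputs agree on every one.
verdict: equivalent


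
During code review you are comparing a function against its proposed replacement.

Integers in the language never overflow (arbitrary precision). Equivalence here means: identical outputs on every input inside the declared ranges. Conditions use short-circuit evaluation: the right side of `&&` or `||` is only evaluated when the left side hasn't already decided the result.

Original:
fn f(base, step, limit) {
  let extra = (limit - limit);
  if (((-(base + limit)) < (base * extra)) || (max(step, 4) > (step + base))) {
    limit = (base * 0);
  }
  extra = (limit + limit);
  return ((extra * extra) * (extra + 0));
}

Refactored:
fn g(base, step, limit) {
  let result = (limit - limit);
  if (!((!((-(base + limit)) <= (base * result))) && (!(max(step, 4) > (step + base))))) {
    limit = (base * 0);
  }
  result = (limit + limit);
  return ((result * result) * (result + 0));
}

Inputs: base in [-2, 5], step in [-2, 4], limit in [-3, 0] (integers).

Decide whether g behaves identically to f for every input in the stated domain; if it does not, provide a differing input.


Not equivalent: base=1, step=3, limit=-1 separates them (-8 vs 0).
f: extra=0, then (((-(base + limit)) < (base * extra)) || (max(step, 4) > (step + base))) is false, then extra=-2, then returns -8
g: result=0, then (!((!((-(base + limit)) <= (base * result))) && (!(max(step, 4) > (step + base))))) is true, then limit=0, then result=0, then returns 0
verdict: not equivalent; witness: base=1, step=3, limit=-1


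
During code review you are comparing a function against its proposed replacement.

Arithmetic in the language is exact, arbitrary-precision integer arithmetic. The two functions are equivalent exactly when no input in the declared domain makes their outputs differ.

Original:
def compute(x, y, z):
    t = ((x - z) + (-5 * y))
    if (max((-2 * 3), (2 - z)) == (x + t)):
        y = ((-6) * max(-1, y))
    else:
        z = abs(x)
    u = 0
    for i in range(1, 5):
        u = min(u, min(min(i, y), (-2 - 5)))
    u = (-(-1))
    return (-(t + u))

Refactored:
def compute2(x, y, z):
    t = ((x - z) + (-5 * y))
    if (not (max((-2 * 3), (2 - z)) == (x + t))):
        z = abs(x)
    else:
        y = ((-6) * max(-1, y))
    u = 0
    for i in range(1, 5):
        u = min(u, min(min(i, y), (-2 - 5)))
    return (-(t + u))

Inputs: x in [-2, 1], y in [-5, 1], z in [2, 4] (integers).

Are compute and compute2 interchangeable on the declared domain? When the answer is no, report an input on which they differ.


Run the pair on x=-2, y=-5, z=2.
compute: t := 21 | (max((-2 * 3), (2 - z)) == (x + t)): false | z := 2 | u := 0 | iter i=1: | u := -7 | iter i=2: | u := -7 | iter i=3: | u := -7 | iter i=4: | u := -7 | u := 1 | result -22
compute2: t := 21 | (not (max((-2 * 3), (2 - z)) == (x + t))): true | z := 2 | u := 0 | iter i=1: | u := -7 | iter i=2: | u := -7 | iter i=3: | u := -7 | iter i=4: | u := -7 | result -14
-22 and -14 differ, so these are not the same function on this domain.
verdict: not equivalent; witness: x=-2, y=-5, z=2


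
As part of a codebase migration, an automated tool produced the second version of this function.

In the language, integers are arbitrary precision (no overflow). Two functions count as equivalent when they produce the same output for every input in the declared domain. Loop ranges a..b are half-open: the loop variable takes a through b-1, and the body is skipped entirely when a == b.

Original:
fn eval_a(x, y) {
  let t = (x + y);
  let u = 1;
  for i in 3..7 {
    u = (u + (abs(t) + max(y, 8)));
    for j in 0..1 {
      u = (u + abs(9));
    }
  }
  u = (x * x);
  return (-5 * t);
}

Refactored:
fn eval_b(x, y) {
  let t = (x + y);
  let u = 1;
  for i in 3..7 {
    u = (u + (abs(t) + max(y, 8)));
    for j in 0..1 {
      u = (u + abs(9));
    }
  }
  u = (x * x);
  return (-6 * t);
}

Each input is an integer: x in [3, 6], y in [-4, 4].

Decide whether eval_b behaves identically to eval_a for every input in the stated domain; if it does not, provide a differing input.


Consider the input x=3, y=-4.
eval_a: t=-1, then u=1, then (i=3), then u=10, then (j=0), then u=19, then (i=4), then u=28, then (j=0), then u=37, then (i=5), then u=46, then (j=0), then u=55, then (i=6), then u=64, then (j=0), then u=73, then u=9, then returns 5
eval_b: t=-1, then u=1, then (i=3), then u=10, then (j=0), then u=19, then (i=4), then u=28, then (j=0), then u=37, then (i=5), then u=46, then (j=0), then u=55, then (i=6), then u=64, then (j=0), then u=73, then u=9, then returns 6
5 against 6: the behavior changed.
verdict: not equivalent; witness: x=3, y=-4


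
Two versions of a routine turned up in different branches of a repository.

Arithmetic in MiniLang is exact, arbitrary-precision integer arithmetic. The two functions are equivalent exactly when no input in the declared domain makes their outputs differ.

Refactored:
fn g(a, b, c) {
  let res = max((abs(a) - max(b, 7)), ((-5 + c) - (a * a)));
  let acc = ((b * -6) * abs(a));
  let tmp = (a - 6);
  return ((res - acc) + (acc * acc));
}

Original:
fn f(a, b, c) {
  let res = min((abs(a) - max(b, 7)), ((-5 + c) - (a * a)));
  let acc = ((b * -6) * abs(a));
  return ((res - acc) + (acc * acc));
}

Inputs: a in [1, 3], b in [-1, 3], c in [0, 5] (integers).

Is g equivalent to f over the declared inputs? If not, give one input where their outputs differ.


The rewrite breaks on a=1, b=-1, c=1, where the results are 24 and 25.
f: res becomes -6; next acc becomes 6; next final value 24
g: res becomes -5; next acc becomes 6; next tmp becomes -5; next final value 25
verdict: not equivalent; witness: a=1, b=-1, c=1


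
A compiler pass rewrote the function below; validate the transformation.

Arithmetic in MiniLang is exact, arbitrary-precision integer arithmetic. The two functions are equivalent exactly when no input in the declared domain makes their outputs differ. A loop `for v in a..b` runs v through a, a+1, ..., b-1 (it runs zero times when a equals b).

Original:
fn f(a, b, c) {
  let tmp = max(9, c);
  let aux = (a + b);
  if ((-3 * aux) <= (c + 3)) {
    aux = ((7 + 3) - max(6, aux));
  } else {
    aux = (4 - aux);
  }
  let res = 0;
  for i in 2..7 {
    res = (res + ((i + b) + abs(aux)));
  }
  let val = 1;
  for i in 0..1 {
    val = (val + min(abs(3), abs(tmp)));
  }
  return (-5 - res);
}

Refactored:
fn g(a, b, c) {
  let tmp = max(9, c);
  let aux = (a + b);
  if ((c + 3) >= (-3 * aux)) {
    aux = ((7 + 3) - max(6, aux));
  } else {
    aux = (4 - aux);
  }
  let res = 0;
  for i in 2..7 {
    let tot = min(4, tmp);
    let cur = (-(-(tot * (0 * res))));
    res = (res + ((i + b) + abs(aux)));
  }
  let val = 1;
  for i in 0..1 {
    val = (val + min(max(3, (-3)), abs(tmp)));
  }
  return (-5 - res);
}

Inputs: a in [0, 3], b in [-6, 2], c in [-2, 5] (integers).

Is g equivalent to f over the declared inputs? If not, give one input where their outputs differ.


Comparing the listings, the differences include: arithmetic usage differs; also min/max/abs usage differs; also local variable names differ; also statement counts differ; also comparison usage differs; also constant usage differs.
One worked example (a=3, b=-6, c=3) — f: tmp := 9 | aux := -3 | ((-3 * aux) <= (c + 3)): false | aux := 7 | res := 0 | iter i=2: | res := 3 | iter i=3: | res := 7 | iter i=4: | res := 12 | iter i=5: | res := 18 | iter i=6: | res := 25 | val := 1 | iter i=0: | val := 4 | result -30; g: tmp := 9 | aux := -3 | ((c + 3) >= (-3 * aux)): false | aux := 7 | res := 0 | iter i=2: | tot := 4 | cur := 0 | res := 3 | iter i=3: | tot := 4 | cur := 0 | res := 7 | iter i=4: | tot := 4 | cur := 0 | res := 12 | iter i=5: | tot := 4 | cur := 0 | res := 18 | iter i=6: | tot := 4 | cur := 0 | res := 25 | val := 1 | iter i=0: | val := 4 | result -30; agreement on -30.
Every one of the 288 inputs gives matching results.
verdict: equivalent


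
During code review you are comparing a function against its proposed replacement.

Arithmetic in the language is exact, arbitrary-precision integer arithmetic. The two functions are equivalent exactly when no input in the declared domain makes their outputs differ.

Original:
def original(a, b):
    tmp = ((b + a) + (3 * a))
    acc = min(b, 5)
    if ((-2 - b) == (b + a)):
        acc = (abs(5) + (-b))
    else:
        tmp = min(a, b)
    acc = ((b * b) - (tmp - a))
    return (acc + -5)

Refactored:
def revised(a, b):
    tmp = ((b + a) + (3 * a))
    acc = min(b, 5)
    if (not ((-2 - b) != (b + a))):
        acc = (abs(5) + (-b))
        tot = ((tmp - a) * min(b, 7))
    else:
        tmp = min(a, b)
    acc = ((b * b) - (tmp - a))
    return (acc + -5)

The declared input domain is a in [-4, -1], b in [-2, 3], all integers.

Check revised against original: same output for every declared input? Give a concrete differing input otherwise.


Differences: statement counts differ, plus local variable names differ, plus boolean connective usage differs, plus comparison usage differs, plus arithmetic usage differs, plus min/max/abs usage differs, plus constant usage differs — yet all 24 inputs agree.
verdict: equivalent


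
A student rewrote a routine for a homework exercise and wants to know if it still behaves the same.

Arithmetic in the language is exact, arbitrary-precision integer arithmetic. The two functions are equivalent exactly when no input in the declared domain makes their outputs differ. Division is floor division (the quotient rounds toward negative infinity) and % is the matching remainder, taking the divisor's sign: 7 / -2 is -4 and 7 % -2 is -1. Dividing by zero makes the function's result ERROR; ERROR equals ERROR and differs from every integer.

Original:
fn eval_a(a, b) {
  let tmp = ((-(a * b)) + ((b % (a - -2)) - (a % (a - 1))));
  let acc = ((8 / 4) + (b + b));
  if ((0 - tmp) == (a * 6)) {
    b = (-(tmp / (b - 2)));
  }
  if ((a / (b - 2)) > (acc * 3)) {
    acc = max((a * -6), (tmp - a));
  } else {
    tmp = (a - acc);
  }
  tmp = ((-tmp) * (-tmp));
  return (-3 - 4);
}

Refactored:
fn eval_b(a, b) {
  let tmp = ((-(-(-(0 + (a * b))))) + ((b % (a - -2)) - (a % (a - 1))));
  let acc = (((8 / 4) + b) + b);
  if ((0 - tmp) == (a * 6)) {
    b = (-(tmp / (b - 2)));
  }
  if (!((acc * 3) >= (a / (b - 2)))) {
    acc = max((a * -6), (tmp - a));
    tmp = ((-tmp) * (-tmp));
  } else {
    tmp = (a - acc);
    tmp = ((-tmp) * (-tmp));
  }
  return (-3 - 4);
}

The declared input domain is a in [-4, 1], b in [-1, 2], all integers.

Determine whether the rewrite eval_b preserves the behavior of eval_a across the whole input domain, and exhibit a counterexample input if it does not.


Differences: arithmetic usage differs, boolean connective usage differs, constant usage differs, comparison usage differs, statement counts differ — yet all 24 inputs agree.
verdict: equivalent


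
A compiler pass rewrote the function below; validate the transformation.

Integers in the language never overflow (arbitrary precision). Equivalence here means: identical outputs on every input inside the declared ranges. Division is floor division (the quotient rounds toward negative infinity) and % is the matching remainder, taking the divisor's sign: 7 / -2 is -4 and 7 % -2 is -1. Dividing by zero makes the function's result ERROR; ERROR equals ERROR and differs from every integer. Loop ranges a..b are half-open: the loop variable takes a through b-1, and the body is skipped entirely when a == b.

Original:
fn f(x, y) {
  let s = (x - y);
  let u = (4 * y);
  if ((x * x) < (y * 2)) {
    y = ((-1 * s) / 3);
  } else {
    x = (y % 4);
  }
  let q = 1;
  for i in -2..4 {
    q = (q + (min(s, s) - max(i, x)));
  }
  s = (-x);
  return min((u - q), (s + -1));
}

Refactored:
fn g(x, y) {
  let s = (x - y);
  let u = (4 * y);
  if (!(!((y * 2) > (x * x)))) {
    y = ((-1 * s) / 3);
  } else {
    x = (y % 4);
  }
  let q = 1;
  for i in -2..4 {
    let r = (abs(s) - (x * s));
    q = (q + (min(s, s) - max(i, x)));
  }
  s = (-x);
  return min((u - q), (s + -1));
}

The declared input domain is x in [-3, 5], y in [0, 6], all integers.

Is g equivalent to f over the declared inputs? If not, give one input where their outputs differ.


Side by side, the visible changes include: local variable names differ; also min/max/abs usage differs; also comparison usage differs; also statement counts differ; also arithmetic usage differs; also boolean connective usage differs.
Tracing x=3, y=2: f: s becomes 1; next u becomes 8; next ((x * x) < (y * 2)) evaluates to false; next x becomes 2; next q becomes 1; next at i=-2:; next q becomes 0; next at i=-1:; next q becomes -1; next at i=0:; next q becomes -2; next at i=1:; next q becomes -3; next at i=2:; next q becomes -4; next at i=3:; next q becomes -6; next s becomes -2; next final value -3 | g: s becomes 1; next u becomes 8; next (!(!((y * 2) > (x * x)))) evaluates to false; next x becomes 2; next q becomes 1; next at i=-2:; next r becomes -1; next q becomes 0; next at i=-1:; next r becomes -1; next q becomes -1; next at i=0:; next r becomes -1; next q becomes -2; next at i=1:; next r becomes -1; next q becomes -3; next at i=2:; next r becomes -1; next q becomes -4; next at i=3:; next r becomes -1; next q becomes -6; next s becomes -2; next final value -3 — matching result -3.
Sweeping the whole domain (63 inputs) finds no disagreement.
verdict: equivalent


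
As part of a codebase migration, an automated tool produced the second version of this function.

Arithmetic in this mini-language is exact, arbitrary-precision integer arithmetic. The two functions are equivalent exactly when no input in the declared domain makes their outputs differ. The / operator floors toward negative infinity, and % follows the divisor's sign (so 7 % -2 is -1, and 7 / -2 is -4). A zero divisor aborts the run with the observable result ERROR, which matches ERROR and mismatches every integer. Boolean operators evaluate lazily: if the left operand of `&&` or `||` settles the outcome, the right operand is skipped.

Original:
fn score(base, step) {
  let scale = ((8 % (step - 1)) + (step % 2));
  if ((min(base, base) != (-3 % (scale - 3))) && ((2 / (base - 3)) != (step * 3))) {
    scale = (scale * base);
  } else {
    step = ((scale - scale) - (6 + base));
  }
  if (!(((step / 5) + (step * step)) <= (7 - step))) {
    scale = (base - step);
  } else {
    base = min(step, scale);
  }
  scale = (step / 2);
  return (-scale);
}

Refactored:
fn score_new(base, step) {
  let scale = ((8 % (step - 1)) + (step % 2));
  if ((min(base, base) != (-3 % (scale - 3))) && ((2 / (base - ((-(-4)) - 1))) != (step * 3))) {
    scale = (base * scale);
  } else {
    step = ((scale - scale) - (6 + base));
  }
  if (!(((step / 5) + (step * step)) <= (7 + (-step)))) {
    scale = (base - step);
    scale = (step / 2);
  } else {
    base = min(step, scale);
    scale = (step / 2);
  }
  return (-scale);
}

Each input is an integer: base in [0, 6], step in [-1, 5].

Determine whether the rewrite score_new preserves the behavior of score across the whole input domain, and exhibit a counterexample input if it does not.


Differences: arithmetic usage differs, and constant usage differs, and statement counts differ — yet all 49 inputs agree.
verdict: equivalent


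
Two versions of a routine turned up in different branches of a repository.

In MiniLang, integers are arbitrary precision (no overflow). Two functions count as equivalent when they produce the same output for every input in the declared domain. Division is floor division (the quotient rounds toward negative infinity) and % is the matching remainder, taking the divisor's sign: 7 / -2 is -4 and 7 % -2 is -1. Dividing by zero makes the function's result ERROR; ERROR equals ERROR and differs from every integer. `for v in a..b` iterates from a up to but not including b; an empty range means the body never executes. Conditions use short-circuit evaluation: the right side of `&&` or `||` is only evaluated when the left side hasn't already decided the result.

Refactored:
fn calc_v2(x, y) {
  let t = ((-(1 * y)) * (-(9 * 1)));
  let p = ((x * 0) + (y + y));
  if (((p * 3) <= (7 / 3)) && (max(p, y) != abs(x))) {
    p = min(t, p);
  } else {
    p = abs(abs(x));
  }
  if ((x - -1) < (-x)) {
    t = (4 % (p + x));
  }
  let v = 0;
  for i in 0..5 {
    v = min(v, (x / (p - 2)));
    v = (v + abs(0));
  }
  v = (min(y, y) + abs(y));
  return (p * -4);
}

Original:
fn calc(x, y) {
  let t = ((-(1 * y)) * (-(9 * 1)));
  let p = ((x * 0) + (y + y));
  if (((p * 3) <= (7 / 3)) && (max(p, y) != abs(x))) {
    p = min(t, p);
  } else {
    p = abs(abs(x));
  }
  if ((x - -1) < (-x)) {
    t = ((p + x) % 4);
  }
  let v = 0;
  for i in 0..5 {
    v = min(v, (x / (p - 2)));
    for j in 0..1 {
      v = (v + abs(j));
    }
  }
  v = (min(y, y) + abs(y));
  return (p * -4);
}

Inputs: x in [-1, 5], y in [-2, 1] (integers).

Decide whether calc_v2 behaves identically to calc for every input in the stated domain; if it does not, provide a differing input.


Take x=-1, y=1.
calc: t = 9; p = 2; (((p * 3) <= (7 / 3)) && (max(p, y) != abs(x))) -> false; p = 1; ((x - -1) < (-x)) -> true; t = 0; v = 0; [i=0]; v = 0; [j=0]; v = 0; [i=1]; v = 0; [j=0]; v = 0; [i=2]; v = 0; [j=0]; v = 0; [i=3]; v = 0; [j=0]; v = 0; [i=4]; v = 0; [j=0]; v = 0; v = 2; return -4
calc_v2: t = 9; p = 2; (((p * 3) <= (7 / 3)) && (max(p, y) != abs(x))) -> false; p = 1; ((x - -1) < (-x)) -> true; division by zero -> ERROR
-4 != ERROR, so the rewrite changes behavior.
verdict: not equivalent; witness: x=-1, y=1


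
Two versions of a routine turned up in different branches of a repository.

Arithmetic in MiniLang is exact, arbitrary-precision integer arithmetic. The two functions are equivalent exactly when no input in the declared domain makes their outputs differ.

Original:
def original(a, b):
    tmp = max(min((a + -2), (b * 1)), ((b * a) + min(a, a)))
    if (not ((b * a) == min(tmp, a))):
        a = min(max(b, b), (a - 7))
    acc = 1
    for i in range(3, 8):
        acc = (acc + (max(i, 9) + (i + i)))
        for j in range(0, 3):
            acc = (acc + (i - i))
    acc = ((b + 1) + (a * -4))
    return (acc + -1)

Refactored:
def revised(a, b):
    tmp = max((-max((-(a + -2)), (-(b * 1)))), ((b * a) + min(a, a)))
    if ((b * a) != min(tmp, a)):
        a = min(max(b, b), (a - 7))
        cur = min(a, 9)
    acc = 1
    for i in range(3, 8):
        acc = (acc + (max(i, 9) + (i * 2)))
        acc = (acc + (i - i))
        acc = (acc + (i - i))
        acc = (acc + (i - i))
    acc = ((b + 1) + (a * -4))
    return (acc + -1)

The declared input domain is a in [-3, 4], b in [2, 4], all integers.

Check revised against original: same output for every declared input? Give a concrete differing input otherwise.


The two are interchangeable: statement counts differ; local variable names differ; constant usage differs; min/max/abs usage differs; loop structure differs; comparison usage differs; boolean connective usage differs; arithmetic usage differs, and every declared input agrees.
Tracing a=2, b=4: original: tmp = 10; (not ((b * a) == min(tmp, a))) -> true; a = -5; acc = 1; [i=3]; acc = 16; [j=0]; acc = 16; [j=1]; acc = 16; [j=2]; acc = 16; [i=4]; acc = 33; [j=0]; acc = 33; [j=1]; acc = 33; [j=2]; acc = 33; [i=5]; acc = 52; [j=0]; acc = 52; [j=1]; acc = 52; [j=2]; acc = 52; [i=6]; acc = 73; [j=0]; acc = 73; [j=1]; acc = 73; [j=2]; acc = 73; [i=7]; acc = 96; [j=0]; acc = 96; [j=1]; acc = 96; [j=2]; acc = 96; acc = 25; return 24 | revised: tmp = 10; ((b * a) != min(tmp, a)) -> true; a = -5; cur = -5; acc = 1; [i=3]; acc = 16; acc = 16; acc = 16; acc = 16; [i=4]; acc = 33; acc = 33; acc = 33; acc = 33; [i=5]; acc = 52; acc = 52; acc = 52; acc = 52; [i=6]; acc = 73; acc = 73; acc = 73; acc = 73; [i=7]; acc = 96; acc = 96; acc = 96; acc = 96; acc = 25; return 24 — matching result 24.
An exhaustive pass over the 24 declared inputs shows identical outputs.
verdict: equivalent


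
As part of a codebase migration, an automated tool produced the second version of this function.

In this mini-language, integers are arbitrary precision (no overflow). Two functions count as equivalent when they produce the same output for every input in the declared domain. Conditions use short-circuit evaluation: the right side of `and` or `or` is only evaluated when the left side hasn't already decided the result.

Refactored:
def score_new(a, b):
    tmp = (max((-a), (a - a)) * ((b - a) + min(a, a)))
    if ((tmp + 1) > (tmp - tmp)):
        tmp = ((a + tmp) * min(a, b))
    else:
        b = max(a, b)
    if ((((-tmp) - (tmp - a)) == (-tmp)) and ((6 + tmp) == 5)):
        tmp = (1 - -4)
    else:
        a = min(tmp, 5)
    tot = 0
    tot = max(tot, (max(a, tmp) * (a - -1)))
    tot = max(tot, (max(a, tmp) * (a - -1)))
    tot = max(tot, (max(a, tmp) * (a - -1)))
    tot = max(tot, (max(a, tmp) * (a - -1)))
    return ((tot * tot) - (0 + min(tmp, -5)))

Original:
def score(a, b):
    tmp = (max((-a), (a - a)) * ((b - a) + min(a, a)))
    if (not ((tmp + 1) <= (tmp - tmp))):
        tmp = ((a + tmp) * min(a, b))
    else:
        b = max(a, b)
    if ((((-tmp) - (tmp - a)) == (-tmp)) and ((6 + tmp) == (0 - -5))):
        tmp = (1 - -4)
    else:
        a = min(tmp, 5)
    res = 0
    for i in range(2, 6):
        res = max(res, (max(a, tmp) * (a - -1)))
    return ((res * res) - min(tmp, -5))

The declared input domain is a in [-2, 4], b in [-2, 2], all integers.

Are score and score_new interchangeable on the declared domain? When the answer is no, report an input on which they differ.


Reading the diff, among the changes: arithmetic usage differs, plus boolean connective usage differs, plus loop structure differs, plus local variable names differ, plus statement counts differ, plus min/max/abs usage differs, plus comparison usage differs, plus constant usage differs.
Spot check at a=4, b=-2 — score: tmp=0, then (not ((tmp + 1) <= (tmp - tmp))) is true, then tmp=-8, then ((((-tmp) - (tmp - a)) == (-tmp)) and ((6 + tmp) == (0 - -5))) is false, then a=-8, then res=0, then (i=2), then res=56, then (i=3), then res=56, then (i=4), then res=56, then (i=5), then res=56, then returns 3144. score_new: tmp=0, then ((tmp + 1) > (tmp - tmp)) is true, then tmp=-8, then ((((-tmp) - (tmp - a)) == (-tmp)) and ((6 + tmp) == 5)) is false, then a=-8, then tot=0, then tot=56, then tot=56, then tot=56, then tot=56, then returns 3144. Both give 3144.
Every one of the 35 inputs gives matching results.
verdict: equivalent


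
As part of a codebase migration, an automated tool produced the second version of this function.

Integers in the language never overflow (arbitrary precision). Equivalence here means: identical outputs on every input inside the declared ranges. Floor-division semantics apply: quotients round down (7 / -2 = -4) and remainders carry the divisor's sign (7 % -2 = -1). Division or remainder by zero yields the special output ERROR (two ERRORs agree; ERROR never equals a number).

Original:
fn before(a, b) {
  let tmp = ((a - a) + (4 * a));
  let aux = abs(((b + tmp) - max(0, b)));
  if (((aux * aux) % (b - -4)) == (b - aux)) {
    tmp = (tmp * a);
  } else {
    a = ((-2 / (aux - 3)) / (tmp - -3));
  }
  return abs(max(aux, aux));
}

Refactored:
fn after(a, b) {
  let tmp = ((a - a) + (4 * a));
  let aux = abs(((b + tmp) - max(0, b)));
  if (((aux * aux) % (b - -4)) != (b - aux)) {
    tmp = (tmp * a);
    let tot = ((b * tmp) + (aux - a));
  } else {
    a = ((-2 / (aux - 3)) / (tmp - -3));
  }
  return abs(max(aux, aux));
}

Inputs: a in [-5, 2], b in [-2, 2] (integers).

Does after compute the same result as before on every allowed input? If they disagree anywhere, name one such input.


There is a counterexample at a=1, b=-1: ERROR on one side, 3 on the other.
before: tmp := 4 | aux := 3 | (((aux * aux) % (b - -4)) == (b - aux)): false | divide-by-zero, output ERROR
after: tmp := 4 | aux := 3 | (((aux * aux) % (b - -4)) != (b - aux)): true | tmp := 4 | tot := -2 | result 3
verdict: not equivalent; witness: a=1, b=-1


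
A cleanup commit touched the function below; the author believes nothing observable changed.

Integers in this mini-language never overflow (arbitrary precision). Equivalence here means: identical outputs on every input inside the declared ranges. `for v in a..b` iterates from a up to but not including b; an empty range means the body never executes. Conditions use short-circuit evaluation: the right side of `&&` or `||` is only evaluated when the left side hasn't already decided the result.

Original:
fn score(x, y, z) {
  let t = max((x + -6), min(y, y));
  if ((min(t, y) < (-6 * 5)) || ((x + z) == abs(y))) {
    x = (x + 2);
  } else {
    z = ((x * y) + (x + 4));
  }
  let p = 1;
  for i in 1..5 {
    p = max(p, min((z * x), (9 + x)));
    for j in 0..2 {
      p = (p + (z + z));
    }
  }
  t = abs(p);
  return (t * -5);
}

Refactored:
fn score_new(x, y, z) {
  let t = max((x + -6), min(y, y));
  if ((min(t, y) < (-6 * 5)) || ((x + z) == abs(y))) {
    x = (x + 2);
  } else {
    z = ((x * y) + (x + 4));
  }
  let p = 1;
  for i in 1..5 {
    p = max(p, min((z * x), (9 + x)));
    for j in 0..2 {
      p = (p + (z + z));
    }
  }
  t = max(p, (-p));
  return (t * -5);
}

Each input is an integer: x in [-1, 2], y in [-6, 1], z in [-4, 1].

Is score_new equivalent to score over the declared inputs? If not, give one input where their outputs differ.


Reading the diff, among the changes: min/max/abs usage differs.
Tracing x=2, y=-1, z=-3: score: t := -1 | ((min(t, y) < (-6 * 5)) || ((x + z) == abs(y))): false | z := 4 | p := 1 | iter i=1: | p := 8 | iter j=0: | p := 16 | iter j=1: | p := 24 | iter i=2: | p := 24 | iter j=0: | p := 32 | iter j=1: | p := 40 | iter i=3: | p := 40 | iter j=0: | p := 48 | iter j=1: | p := 56 | iter i=4: | p := 56 | iter j=0: | p := 64 | iter j=1: | p := 72 | t := 72 | result -360 | score_new: t := -1 | ((min(t, y) < (-6 * 5)) || ((x + z) == abs(y))): false | z := 4 | p := 1 | iter i=1: | p := 8 | iter j=0: | p := 16 | iter j=1: | p := 24 | iter i=2: | p := 24 | iter j=0: | p := 32 | iter j=1: | p := 40 | iter i=3: | p := 40 | iter j=0: | p := 48 | iter j=1: | p := 56 | iter i=4: | p := 56 | iter j=0: | p := 64 | iter j=1: | p := 72 | t := 72 | result -360 — matching result -360.
Checked all 192 inputs in the declared domain: the outputs agree on every one.
verdict: equivalent


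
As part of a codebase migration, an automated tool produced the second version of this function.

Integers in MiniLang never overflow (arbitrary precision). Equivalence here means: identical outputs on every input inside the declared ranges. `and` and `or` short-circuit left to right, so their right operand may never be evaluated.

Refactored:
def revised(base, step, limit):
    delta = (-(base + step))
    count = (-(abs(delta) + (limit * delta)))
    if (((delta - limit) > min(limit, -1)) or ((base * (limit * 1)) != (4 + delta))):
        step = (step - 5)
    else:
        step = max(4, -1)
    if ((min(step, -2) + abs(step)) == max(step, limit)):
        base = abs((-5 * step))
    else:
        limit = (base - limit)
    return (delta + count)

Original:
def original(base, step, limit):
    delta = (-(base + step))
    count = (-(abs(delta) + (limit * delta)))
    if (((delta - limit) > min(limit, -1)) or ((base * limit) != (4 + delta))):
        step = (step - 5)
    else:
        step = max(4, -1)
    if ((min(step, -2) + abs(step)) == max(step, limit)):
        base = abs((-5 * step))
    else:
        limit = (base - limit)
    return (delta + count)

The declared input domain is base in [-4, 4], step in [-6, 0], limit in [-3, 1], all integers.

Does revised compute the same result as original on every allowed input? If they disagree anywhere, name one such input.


Changes here: arithmetic usage differs; constant usage differs; the full 315-point sweep finds no disagreement.
verdict: equivalent


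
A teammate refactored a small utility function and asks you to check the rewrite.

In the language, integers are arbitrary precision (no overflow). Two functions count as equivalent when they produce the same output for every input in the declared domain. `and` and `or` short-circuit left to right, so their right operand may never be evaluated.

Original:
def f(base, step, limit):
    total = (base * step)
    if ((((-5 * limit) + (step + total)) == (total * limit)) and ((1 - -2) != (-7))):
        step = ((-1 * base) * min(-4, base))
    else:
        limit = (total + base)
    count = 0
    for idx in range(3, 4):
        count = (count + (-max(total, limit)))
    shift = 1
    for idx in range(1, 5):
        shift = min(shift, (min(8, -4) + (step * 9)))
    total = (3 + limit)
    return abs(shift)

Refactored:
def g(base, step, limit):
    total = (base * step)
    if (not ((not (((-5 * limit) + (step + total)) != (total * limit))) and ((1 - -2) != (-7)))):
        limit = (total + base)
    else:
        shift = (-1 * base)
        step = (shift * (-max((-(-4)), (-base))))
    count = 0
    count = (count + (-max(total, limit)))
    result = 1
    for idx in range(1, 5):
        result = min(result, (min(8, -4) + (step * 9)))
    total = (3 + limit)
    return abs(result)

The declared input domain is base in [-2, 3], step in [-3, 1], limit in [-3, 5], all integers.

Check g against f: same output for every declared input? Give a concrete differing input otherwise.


This is a faithful refactor — loop structure differs; and min/max/abs usage differs; and comparison usage differs; and boolean connective usage differs; and local variable names differ, but the computed results match everywhere.
Spot check at base=-2, step=-3, limit=2 — f: total becomes 6; next ((((-5 * limit) + (step + total)) == (total * limit)) and ((1 - -2) != (-7))) evaluates to false; next limit becomes 4; next count becomes 0; next at idx=3:; next count becomes -6; next shift becomes 1; next at idx=1:; next shift becomes -31; next at idx=2:; next shift becomes -31; next at idx=3:; next shift becomes -31; next at idx=4:; next shift becomes -31; next total becomes 7; next final value 31. g: total becomes 6; next (not ((not (((-5 * limit) + (step + total)) != (total * limit))) and ((1 - -2) != (-7)))) evaluates to true; next limit becomes 4; next count becomes 0; next count becomes -6; next result becomes 1; next at idx=1:; next result becomes -31; next at idx=2:; next result becomes -31; next at idx=3:; next result becomes -31; next at idx=4:; next result becomes -31; next total becomes 7; next final value 31. Both give 31.
Every one of the 270 inputs gives matching results.
verdict: equivalent


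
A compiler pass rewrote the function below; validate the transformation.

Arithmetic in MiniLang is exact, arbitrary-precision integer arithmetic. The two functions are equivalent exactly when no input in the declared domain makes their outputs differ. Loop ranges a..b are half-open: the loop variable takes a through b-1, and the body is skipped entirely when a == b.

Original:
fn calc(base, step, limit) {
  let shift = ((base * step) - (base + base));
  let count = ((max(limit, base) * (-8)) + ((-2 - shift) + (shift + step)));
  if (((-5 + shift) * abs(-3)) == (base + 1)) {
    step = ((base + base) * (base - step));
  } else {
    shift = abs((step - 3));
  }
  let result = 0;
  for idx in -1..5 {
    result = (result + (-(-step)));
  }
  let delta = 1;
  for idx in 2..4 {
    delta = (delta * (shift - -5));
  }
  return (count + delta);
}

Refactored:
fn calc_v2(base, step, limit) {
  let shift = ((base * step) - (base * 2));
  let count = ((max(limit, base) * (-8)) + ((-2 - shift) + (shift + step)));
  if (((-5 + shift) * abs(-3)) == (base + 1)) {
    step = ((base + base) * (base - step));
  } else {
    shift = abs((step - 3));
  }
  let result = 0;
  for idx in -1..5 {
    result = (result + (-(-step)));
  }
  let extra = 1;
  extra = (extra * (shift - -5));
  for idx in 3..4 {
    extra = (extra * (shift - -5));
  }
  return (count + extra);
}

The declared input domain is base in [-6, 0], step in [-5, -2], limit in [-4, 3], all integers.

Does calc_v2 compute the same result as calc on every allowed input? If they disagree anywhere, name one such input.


Although arithmetic usage differs; also loop structure differs; also local variable names differ; also statement counts differ; also constant usage differs, 224/224 inputs agree.
verdict: equivalent


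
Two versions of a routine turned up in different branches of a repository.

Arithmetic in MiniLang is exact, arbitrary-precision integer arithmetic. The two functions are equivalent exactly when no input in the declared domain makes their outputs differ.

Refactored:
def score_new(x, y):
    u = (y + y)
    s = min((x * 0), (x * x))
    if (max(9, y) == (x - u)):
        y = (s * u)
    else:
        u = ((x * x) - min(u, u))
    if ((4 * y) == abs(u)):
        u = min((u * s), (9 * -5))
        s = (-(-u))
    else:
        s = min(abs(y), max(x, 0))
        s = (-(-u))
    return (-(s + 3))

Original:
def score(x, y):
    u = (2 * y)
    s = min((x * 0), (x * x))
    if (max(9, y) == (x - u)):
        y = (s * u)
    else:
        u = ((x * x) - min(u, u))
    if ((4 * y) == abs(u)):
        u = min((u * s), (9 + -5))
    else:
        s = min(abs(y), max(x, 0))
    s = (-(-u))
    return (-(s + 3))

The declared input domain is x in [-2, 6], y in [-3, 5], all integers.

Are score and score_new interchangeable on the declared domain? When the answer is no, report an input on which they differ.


The rewrite breaks on x=0, y=0, where the results are -3 and 42.
score: u becomes 0; next s becomes 0; next (max(9, y) == (x - u)) evaluates to false; next u becomes 0; next ((4 * y) == abs(u)) evaluates to true; next u becomes 0; next s becomes 0; next final value -3
score_new: u becomes 0; next s becomes 0; next (max(9, y) == (x - u)) evaluates to false; next u becomes 0; next ((4 * y) == abs(u)) evaluates to true; next u becomes -45; next s becomes -45; next final value 42
verdict: not equivalent; witness: x=0, y=0


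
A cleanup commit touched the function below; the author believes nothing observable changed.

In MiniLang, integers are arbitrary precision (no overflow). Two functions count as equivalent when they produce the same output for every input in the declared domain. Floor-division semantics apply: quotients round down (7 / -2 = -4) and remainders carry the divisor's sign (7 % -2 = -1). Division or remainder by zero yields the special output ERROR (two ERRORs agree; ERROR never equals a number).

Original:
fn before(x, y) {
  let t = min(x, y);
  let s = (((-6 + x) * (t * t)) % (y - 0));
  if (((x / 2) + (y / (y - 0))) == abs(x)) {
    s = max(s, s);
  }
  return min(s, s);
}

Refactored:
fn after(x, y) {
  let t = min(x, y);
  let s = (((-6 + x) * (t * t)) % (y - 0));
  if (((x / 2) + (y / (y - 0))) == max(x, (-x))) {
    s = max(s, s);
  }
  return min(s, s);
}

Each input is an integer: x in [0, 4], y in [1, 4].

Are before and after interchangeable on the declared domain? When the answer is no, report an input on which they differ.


This is a faithful refactor — min/max/abs usage differs, but the computed results match everywhere.
Spot check at x=4, y=4 — before: t = 4; s = 0; (((x / 2) + (y / (y - 0))) == abs(x)) -> false; return 0. after: t = 4; s = 0; (((x / 2) + (y / (y - 0))) == max(x, (-x))) -> false; return 0. Both give 0.
Every one of the 20 inputs gives matching results.
verdict: equivalent
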